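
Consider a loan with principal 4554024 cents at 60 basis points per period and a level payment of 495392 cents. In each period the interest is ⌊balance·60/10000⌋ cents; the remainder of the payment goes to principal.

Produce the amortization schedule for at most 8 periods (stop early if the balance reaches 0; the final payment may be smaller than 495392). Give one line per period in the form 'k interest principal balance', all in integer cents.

1 27324 468068 4085956
2 24515 470877 3615079
3 21690 473702 3141377
4 18848 476544 2664833
5 15988 479404 2185429
6 13112 482280 1703149
7 10218 485174 1217975
8 7307 488085 729890

1. interest=⌊4554024·60/10000⌋=27324; principal=495392-27324=468068; balance=4554024-468068=4085956
2. interest=⌊4085956·60/10000⌋=24515; principal=495392-24515=470877; balance=4085956-470877=3615079
3. interest=⌊3615079·60/10000⌋=21690; principal=495392-21690=473702; balance=3615079-473702=3141377
4. interest=⌊3141377·60/10000⌋=18848; principal=495392-18848=476544; balance=3141377-476544=2664833
5. interest=⌊2664833·60/10000⌋=15988; principal=495392-15988=479404; balance=2664833-479404=2185429
6. interest=⌊2185429·60/10000⌋=13112; principal=495392-13112=482280; balance=2185429-482280=1703149
7. interest=⌊1703149·60/10000⌋=10218; principal=495392-10218=485174; balance=1703149-485174=1217975
8. interest=⌊1217975·60/10000⌋=7307; principal=495392-7307=488085; balance=1217975-488085=729890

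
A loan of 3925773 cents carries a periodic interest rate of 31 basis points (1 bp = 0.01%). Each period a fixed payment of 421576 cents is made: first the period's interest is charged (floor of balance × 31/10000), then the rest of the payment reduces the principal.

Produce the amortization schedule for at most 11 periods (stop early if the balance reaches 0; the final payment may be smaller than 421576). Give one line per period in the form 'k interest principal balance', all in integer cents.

1 12169 409407 3516366
2 10900 410676 3105690
3 9627 411949 2693741
4 8350 413226 2280515
5 7069 414507 1866008
6 5784 415792 1450216
7 4495 417081 1033135
8 3202 418374 614761
9 1905 419671 195090
10 604 195090 0

1. interest=⌊3925773·31/10000⌋=12169; principal=421576-12169=409407; balance=3925773-409407=3516366
2. interest=⌊3516366·31/10000⌋=10900; principal=421576-10900=410676; balance=3516366-410676=3105690
3. interest=⌊3105690·31/10000⌋=9627; principal=421576-9627=411949; balance=3105690-411949=2693741
4. interest=⌊2693741·31/10000⌋=8350; principal=421576-8350=413226; balance=2693741-413226=2280515
5. interest=⌊2280515·31/10000⌋=7069; principal=421576-7069=414507; balance=2280515-414507=1866008
6. interest=⌊1866008·31/10000⌋=5784; principal=421576-5784=415792; balance=1866008-415792=1450216
7. interest=⌊1450216·31/10000⌋=4495; principal=421576-4495=417081; balance=1450216-417081=1033135
8. interest=⌊1033135·31/10000⌋=3202; principal=421576-3202=418374; balance=1033135-418374=614761
9. interest=⌊614761·31/10000⌋=1905; principal=421576-1905=419671; balance=614761-419671=195090
10. interest=⌊195090·31/10000⌋=604; principal=min(421576-604,195090)=195090; balance=195090-195090=0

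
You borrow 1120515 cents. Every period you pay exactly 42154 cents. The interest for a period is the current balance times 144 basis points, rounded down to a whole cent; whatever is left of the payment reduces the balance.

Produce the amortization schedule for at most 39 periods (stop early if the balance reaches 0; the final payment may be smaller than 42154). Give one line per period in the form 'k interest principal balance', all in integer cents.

1 16135 26019 1094496
2 15760 26394 1068102
3 15380 26774 1041328
4 14995 27159 1014169
5 14604 27550 986619
6 14207 27947 958672
7 13804 28350 930322
8 13396 28758 901564
9 12982 29172 872392
10 12562 29592 842800
11 12136 30018 812782
12 11704 30450 782332
13 11265 30889 751443
14 10820 31334 720109
15 10369 31785 688324
16 9911 32243 656081
17 9447 32707 623374
18 8976 33178 590196
19 8498 33656 556540
20 8014 34140 522400
21 7522 34632 487768
22 7023 35131 452637
23 6517 35637 417000
24 6004 36150 380850
25 5484 36670 344180
26 4956 37198 306982
27 4420 37734 269248
28 3877 38277 230971
29 3325 38829 192142
30 2766 39388 152754
31 2199 39955 112799
32 1624 40530 72269
33 1040 41114 31155
34 448 31155 0

1. interest=⌊1120515·144/10000⌋=16135; principal=42154-16135=26019; balance=1120515-26019=1094496
2. interest=⌊1094496·144/10000⌋=15760; principal=42154-15760=26394; balance=1094496-26394=1068102
3. interest=⌊1068102·144/10000⌋=15380; principal=42154-15380=26774; balance=1068102-26774=1041328
4. interest=⌊1041328·144/10000⌋=14995; principal=42154-14995=27159; balance=1041328-27159=1014169
5. interest=⌊1014169·144/10000⌋=14604; principal=42154-14604=27550; balance=1014169-27550=986619
6. interest=⌊986619·144/10000⌋=14207; principal=42154-14207=27947; balance=986619-27947=958672
7. interest=⌊958672·144/10000⌋=13804; principal=42154-13804=28350; balance=958672-28350=930322
8. interest=⌊930322·144/10000⌋=13396; principal=42154-13396=28758; balance=930322-28758=901564
9. interest=⌊901564·144/10000⌋=12982; principal=42154-12982=29172; balance=901564-29172=872392
10. interest=⌊872392·144/10000⌋=12562; principal=42154-12562=29592; balance=872392-29592=842800
11. interest=⌊842800·144/10000⌋=12136; principal=42154-12136=30018; balance=842800-30018=812782
12. interest=⌊812782·144/10000⌋=11704; principal=42154-11704=30450; balance=812782-30450=782332
13. interest=⌊782332·144/10000⌋=11265; principal=42154-11265=30889; balance=782332-30889=751443
14. interest=⌊751443·144/10000⌋=10820; principal=42154-10820=31334; balance=751443-31334=720109
15. interest=⌊720109·144/10000⌋=10369; principal=42154-10369=31785; balance=720109-31785=688324
16. interest=⌊688324·144/10000⌋=9911; principal=42154-9911=32243; balance=688324-32243=656081
17. interest=⌊656081·144/10000⌋=9447; principal=42154-9447=32707; balance=656081-32707=623374
18. interest=⌊623374·144/10000⌋=8976; principal=42154-8976=33178; balance=623374-33178=590196
19. interest=⌊590196·144/10000⌋=8498; principal=42154-8498=33656; balance=590196-33656=556540
20. interest=⌊556540·144/10000⌋=8014; principal=42154-8014=34140; balance=556540-34140=522400
21. interest=⌊522400·144/10000⌋=7522; principal=42154-7522=34632; balance=522400-34632=487768
22. interest=⌊487768·144/10000⌋=7023; principal=42154-7023=35131; balance=487768-35131=452637
23. interest=⌊452637·144/10000⌋=6517; principal=42154-6517=35637; balance=452637-35637=417000
24. interest=⌊417000·144/10000⌋=6004; principal=42154-6004=36150; balance=417000-36150=380850
25. interest=⌊380850·144/10000⌋=5484; principal=42154-5484=36670; balance=380850-36670=344180
26. interest=⌊344180·144/10000⌋=4956; principal=42154-4956=37198; balance=344180-37198=306982
27. interest=⌊306982·144/10000⌋=4420; principal=42154-4420=37734; balance=306982-37734=269248
28. interest=⌊269248·144/10000⌋=3877; principal=42154-3877=38277; balance=269248-38277=230971
29. interest=⌊230971·144/10000⌋=3325; principal=42154-3325=38829; balance=230971-38829=192142
30. interest=⌊192142·144/10000⌋=2766; principal=42154-2766=39388; balance=192142-39388=152754
31. interest=⌊152754·144/10000⌋=2199; principal=42154-2199=39955; balance=152754-39955=112799
32. interest=⌊112799·144/10000⌋=1624; principal=42154-1624=40530; balance=112799-40530=72269
33. interest=⌊72269·144/10000⌋=1040; principal=42154-1040=41114; balance=72269-41114=31155
34. interest=⌊31155·144/10000⌋=448; principal=min(42154-448,31155)=31155; balance=31155-31155=0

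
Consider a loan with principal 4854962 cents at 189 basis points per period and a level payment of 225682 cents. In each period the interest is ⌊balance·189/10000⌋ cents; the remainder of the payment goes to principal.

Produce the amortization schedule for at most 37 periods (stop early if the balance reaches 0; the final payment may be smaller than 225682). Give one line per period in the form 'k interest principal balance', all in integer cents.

1 91758 133924 4721038
2 89227 136455 4584583
3 86648 139034 4445549
4 84020 141662 4303887
5 81343 144339 4159548
6 78615 147067 4012481
7 75835 149847 3862634
8 73003 152679 3709955
9 70118 155564 3554391
10 67177 158505 3395886
11 64182 161500 3234386
12 61129 164553 3069833
13 58019 167663 2902170
14 54851 170831 2731339
15 51622 174060 2557279
16 48332 177350 2379929
17 44980 180702 2199227
18 41565 184117 2015110
19 38085 187597 1827513
20 34539 191143 1636370
21 30927 194755 1441615
22 27246 198436 1243179
23 23496 202186 1040993
24 19674 206008 834985
25 15781 209901 625084
26 11814 213868 411216
27 7771 217911 193305
28 3653 193305 0

1. interest=⌊4854962·189/10000⌋=91758; principal=225682-91758=133924; balance=4854962-133924=4721038
2. interest=⌊4721038·189/10000⌋=89227; principal=225682-89227=136455; balance=4721038-136455=4584583
3. interest=⌊4584583·189/10000⌋=86648; principal=225682-86648=139034; balance=4584583-139034=4445549
4. interest=⌊4445549·189/10000⌋=84020; principal=225682-84020=141662; balance=4445549-141662=4303887
5. interest=⌊4303887·189/10000⌋=81343; principal=225682-81343=144339; balance=4303887-144339=4159548
6. interest=⌊4159548·189/10000⌋=78615; principal=225682-78615=147067; balance=4159548-147067=4012481
7. interest=⌊4012481·189/10000⌋=75835; principal=225682-75835=149847; balance=4012481-149847=3862634
8. interest=⌊3862634·189/10000⌋=73003; principal=225682-73003=152679; balance=3862634-152679=3709955
9. interest=⌊3709955·189/10000⌋=70118; principal=225682-70118=155564; balance=3709955-155564=3554391
10. interest=⌊3554391·189/10000⌋=67177; principal=225682-67177=158505; balance=3554391-158505=3395886
11. interest=⌊3395886·189/10000⌋=64182; principal=225682-64182=161500; balance=3395886-161500=3234386
12. interest=⌊3234386·189/10000⌋=61129; principal=225682-61129=164553; balance=3234386-164553=3069833
13. interest=⌊3069833·189/10000⌋=58019; principal=225682-58019=167663; balance=3069833-167663=2902170
14. interest=⌊2902170·189/10000⌋=54851; principal=225682-54851=170831; balance=2902170-170831=2731339
15. interest=⌊2731339·189/10000⌋=51622; principal=225682-51622=174060; balance=2731339-174060=2557279
16. interest=⌊2557279·189/10000⌋=48332; principal=225682-48332=177350; balance=2557279-177350=2379929
17. interest=⌊2379929·189/10000⌋=44980; principal=225682-44980=180702; balance=2379929-180702=2199227
18. interest=⌊2199227·189/10000⌋=41565; principal=225682-41565=184117; balance=2199227-184117=2015110
19. interest=⌊2015110·189/10000⌋=38085; principal=225682-38085=187597; balance=2015110-187597=1827513
20. interest=⌊1827513·189/10000⌋=34539; principal=225682-34539=191143; balance=1827513-191143=1636370
21. interest=⌊1636370·189/10000⌋=30927; principal=225682-30927=194755; balance=1636370-194755=1441615
22. interest=⌊1441615·189/10000⌋=27246; principal=225682-27246=198436; balance=1441615-198436=1243179
23. interest=⌊1243179·189/10000⌋=23496; principal=225682-23496=202186; balance=1243179-202186=1040993
24. interest=⌊1040993·189/10000⌋=19674; principal=225682-19674=206008; balance=1040993-206008=834985
25. interest=⌊834985·189/10000⌋=15781; principal=225682-15781=209901; balance=834985-209901=625084
26. interest=⌊625084·189/10000⌋=11814; principal=225682-11814=213868; balance=625084-213868=411216
27. interest=⌊411216·189/10000⌋=7771; principal=225682-7771=217911; balance=411216-217911=193305
28. interest=⌊193305·189/10000⌋=3653; principal=min(225682-3653,193305)=193305; balance=193305-193305=0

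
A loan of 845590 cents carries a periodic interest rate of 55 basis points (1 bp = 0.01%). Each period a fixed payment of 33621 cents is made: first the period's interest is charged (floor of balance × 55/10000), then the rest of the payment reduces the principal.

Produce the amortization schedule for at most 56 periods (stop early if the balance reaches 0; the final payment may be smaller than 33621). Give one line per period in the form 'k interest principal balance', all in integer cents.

1 4650 28971 816619
2 4491 29130 787489
3 4331 29290 758199
4 4170 29451 728748
5 4008 29613 699135
6 3845 29776 669359
7 3681 29940 639419
8 3516 30105 609314
9 3351 30270 579044
10 3184 30437 548607
11 3017 30604 518003
12 2849 30772 487231
13 2679 30942 456289
14 2509 31112 425177
15 2338 31283 393894
16 2166 31455 362439
17 1993 31628 330811
18 1819 31802 299009
19 1644 31977 267032
20 1468 32153 234879
21 1291 32330 202549
22 1114 32507 170042
23 935 32686 137356
24 755 32866 104490
25 574 33047 71443
26 392 33229 38214
27 210 33411 4803
28 26 4803 0

1. interest=⌊845590·55/10000⌋=4650; principal=33621-4650=28971; balance=845590-28971=816619
2. interest=⌊816619·55/10000⌋=4491; principal=33621-4491=29130; balance=816619-29130=787489
3. interest=⌊787489·55/10000⌋=4331; principal=33621-4331=29290; balance=787489-29290=758199
4. interest=⌊758199·55/10000⌋=4170; principal=33621-4170=29451; balance=758199-29451=728748
5. interest=⌊728748·55/10000⌋=4008; principal=33621-4008=29613; balance=728748-29613=699135
6. interest=⌊699135·55/10000⌋=3845; principal=33621-3845=29776; balance=699135-29776=669359
7. interest=⌊669359·55/10000⌋=3681; principal=33621-3681=29940; balance=669359-29940=639419
8. interest=⌊639419·55/10000⌋=3516; principal=33621-3516=30105; balance=639419-30105=609314
9. interest=⌊609314·55/10000⌋=3351; principal=33621-3351=30270; balance=609314-30270=579044
10. interest=⌊579044·55/10000⌋=3184; principal=33621-3184=30437; balance=579044-30437=548607
11. interest=⌊548607·55/10000⌋=3017; principal=33621-3017=30604; balance=548607-30604=518003
12. interest=⌊518003·55/10000⌋=2849; principal=33621-2849=30772; balance=518003-30772=487231
13. interest=⌊487231·55/10000⌋=2679; principal=33621-2679=30942; balance=487231-30942=456289
14. interest=⌊456289·55/10000⌋=2509; principal=33621-2509=31112; balance=456289-31112=425177
15. interest=⌊425177·55/10000⌋=2338; principal=33621-2338=31283; balance=425177-31283=393894
16. interest=⌊393894·55/10000⌋=2166; principal=33621-2166=31455; balance=393894-31455=362439
17. interest=⌊362439·55/10000⌋=1993; principal=33621-1993=31628; balance=362439-31628=330811
18. interest=⌊330811·55/10000⌋=1819; principal=33621-1819=31802; balance=330811-31802=299009
19. interest=⌊299009·55/10000⌋=1644; principal=33621-1644=31977; balance=299009-31977=267032
20. interest=⌊267032·55/10000⌋=1468; principal=33621-1468=32153; balance=267032-32153=234879
21. interest=⌊234879·55/10000⌋=1291; principal=33621-1291=32330; balance=234879-32330=202549
22. interest=⌊202549·55/10000⌋=1114; principal=33621-1114=32507; balance=202549-32507=170042
23. interest=⌊170042·55/10000⌋=935; principal=33621-935=32686; balance=170042-32686=137356
24. interest=⌊137356·55/10000⌋=755; principal=33621-755=32866; balance=137356-32866=104490
25. interest=⌊104490·55/10000⌋=574; principal=33621-574=33047; balance=104490-33047=71443
26. interest=⌊71443·55/10000⌋=392; principal=33621-392=33229; balance=71443-33229=38214
27. interest=⌊38214·55/10000⌋=210; principal=33621-210=33411; balance=38214-33411=4803
28. interest=⌊4803·55/10000⌋=26; principal=min(33621-26,4803)=4803; balance=4803-4803=0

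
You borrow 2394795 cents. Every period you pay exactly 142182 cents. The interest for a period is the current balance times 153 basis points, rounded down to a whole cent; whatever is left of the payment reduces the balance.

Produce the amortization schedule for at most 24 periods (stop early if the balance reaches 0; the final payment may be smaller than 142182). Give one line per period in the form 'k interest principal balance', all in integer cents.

1 36640 105542 2289253
2 35025 107157 2182096
3 33386 108796 2073300
4 31721 110461 1962839
5 30031 112151 1850688
6 28315 113867 1736821
7 26573 115609 1621212
8 24804 117378 1503834
9 23008 119174 1384660
10 21185 120997 1263663
11 19334 122848 1140815
12 17454 124728 1016087
13 15546 126636 889451
14 13608 128574 760877
15 11641 130541 630336
16 9644 132538 497798
17 7616 134566 363232
18 5557 136625 226607
19 3467 138715 87892
20 1344 87892 0

1. interest=⌊2394795·153/10000⌋=36640; principal=142182-36640=105542; balance=2394795-105542=2289253
2. interest=⌊2289253·153/10000⌋=35025; principal=142182-35025=107157; balance=2289253-107157=2182096
3. interest=⌊2182096·153/10000⌋=33386; principal=142182-33386=108796; balance=2182096-108796=2073300
4. interest=⌊2073300·153/10000⌋=31721; principal=142182-31721=110461; balance=2073300-110461=1962839
5. interest=⌊1962839·153/10000⌋=30031; principal=142182-30031=112151; balance=1962839-112151=1850688
6. interest=⌊1850688·153/10000⌋=28315; principal=142182-28315=113867; balance=1850688-113867=1736821
7. interest=⌊1736821·153/10000⌋=26573; principal=142182-26573=115609; balance=1736821-115609=1621212
8. interest=⌊1621212·153/10000⌋=24804; principal=142182-24804=117378; balance=1621212-117378=1503834
9. interest=⌊1503834·153/10000⌋=23008; principal=142182-23008=119174; balance=1503834-119174=1384660
10. interest=⌊1384660·153/10000⌋=21185; principal=142182-21185=120997; balance=1384660-120997=1263663
11. interest=⌊1263663·153/10000⌋=19334; principal=142182-19334=122848; balance=1263663-122848=1140815
12. interest=⌊1140815·153/10000⌋=17454; principal=142182-17454=124728; balance=1140815-124728=1016087
13. interest=⌊1016087·153/10000⌋=15546; principal=142182-15546=126636; balance=1016087-126636=889451
14. interest=⌊889451·153/10000⌋=13608; principal=142182-13608=128574; balance=889451-128574=760877
15. interest=⌊760877·153/10000⌋=11641; principal=142182-11641=130541; balance=760877-130541=630336
16. interest=⌊630336·153/10000⌋=9644; principal=142182-9644=132538; balance=630336-132538=497798
17. interest=⌊497798·153/10000⌋=7616; principal=142182-7616=134566; balance=497798-134566=363232
18. interest=⌊363232·153/10000⌋=5557; principal=142182-5557=136625; balance=363232-136625=226607
19. interest=⌊226607·153/10000⌋=3467; principal=142182-3467=138715; balance=226607-138715=87892
20. interest=⌊87892·153/10000⌋=1344; principal=min(142182-1344,87892)=87892; balance=87892-87892=0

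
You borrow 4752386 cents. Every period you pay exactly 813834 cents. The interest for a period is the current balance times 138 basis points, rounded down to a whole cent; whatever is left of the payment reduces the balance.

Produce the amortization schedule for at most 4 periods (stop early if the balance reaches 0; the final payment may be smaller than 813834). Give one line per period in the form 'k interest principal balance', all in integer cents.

1 65582 748252 4004134
2 55257 758577 3245557
3 44788 769046 2476511
4 34175 779659 1696852

1. interest=⌊4752386·138/10000⌋=65582; principal=813834-65582=748252; balance=4752386-748252=4004134
2. interest=⌊4004134·138/10000⌋=55257; principal=813834-55257=758577; balance=4004134-758577=3245557
3. interest=⌊3245557·138/10000⌋=44788; principal=813834-44788=769046; balance=3245557-769046=2476511
4. interest=⌊2476511·138/10000⌋=34175; principal=813834-34175=779659; balance=2476511-779659=1696852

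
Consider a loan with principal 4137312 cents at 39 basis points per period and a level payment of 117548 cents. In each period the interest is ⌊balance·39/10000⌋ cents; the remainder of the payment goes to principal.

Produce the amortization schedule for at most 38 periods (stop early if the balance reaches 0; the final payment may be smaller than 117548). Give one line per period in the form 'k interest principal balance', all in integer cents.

1 16135 101413 4035899
2 15740 101808 3934091
3 15342 102206 3831885
4 14944 102604 3729281
5 14544 103004 3626277
6 14142 103406 3522871
7 13739 103809 3419062
8 13334 104214 3314848
9 12927 104621 3210227
10 12519 105029 3105198
11 12110 105438 2999760
12 11699 105849 2893911
13 11286 106262 2787649
14 10871 106677 2680972
15 10455 107093 2573879
16 10038 107510 2466369
17 9618 107930 2358439
18 9197 108351 2250088
19 8775 108773 2141315
20 8351 109197 2032118
21 7925 109623 1922495
22 7497 110051 1812444
23 7068 110480 1701964
24 6637 110911 1591053
25 6205 111343 1479710
26 5770 111778 1367932
27 5334 112214 1255718
28 4897 112651 1143067
29 4457 113091 1029976
30 4016 113532 916444
31 3574 113974 802470
32 3129 114419 688051
33 2683 114865 573186
34 2235 115313 457873
35 1785 115763 342110
36 1334 116214 225896
37 880 116668 109228
38 425 109228 0

1. interest=⌊4137312·39/10000⌋=16135; principal=117548-16135=101413; balance=4137312-101413=4035899
2. interest=⌊4035899·39/10000⌋=15740; principal=117548-15740=101808; balance=4035899-101808=3934091
3. interest=⌊3934091·39/10000⌋=15342; principal=117548-15342=102206; balance=3934091-102206=3831885
4. interest=⌊3831885·39/10000⌋=14944; principal=117548-14944=102604; balance=3831885-102604=3729281
5. interest=⌊3729281·39/10000⌋=14544; principal=117548-14544=103004; balance=3729281-103004=3626277
6. interest=⌊3626277·39/10000⌋=14142; principal=117548-14142=103406; balance=3626277-103406=3522871
7. interest=⌊3522871·39/10000⌋=13739; principal=117548-13739=103809; balance=3522871-103809=3419062
8. interest=⌊3419062·39/10000⌋=13334; principal=117548-13334=104214; balance=3419062-104214=3314848
9. interest=⌊3314848·39/10000⌋=12927; principal=117548-12927=104621; balance=3314848-104621=3210227
10. interest=⌊3210227·39/10000⌋=12519; principal=117548-12519=105029; balance=3210227-105029=3105198
11. interest=⌊3105198·39/10000⌋=12110; principal=117548-12110=105438; balance=3105198-105438=2999760
12. interest=⌊2999760·39/10000⌋=11699; principal=117548-11699=105849; balance=2999760-105849=2893911
13. interest=⌊2893911·39/10000⌋=11286; principal=117548-11286=106262; balance=2893911-106262=2787649
14. interest=⌊2787649·39/10000⌋=10871; principal=117548-10871=106677; balance=2787649-106677=2680972
15. interest=⌊2680972·39/10000⌋=10455; principal=117548-10455=107093; balance=2680972-107093=2573879
16. interest=⌊2573879·39/10000⌋=10038; principal=117548-10038=107510; balance=2573879-107510=2466369
17. interest=⌊2466369·39/10000⌋=9618; principal=117548-9618=107930; balance=2466369-107930=2358439
18. interest=⌊2358439·39/10000⌋=9197; principal=117548-9197=108351; balance=2358439-108351=2250088
19. interest=⌊2250088·39/10000⌋=8775; principal=117548-8775=108773; balance=2250088-108773=2141315
20. interest=⌊2141315·39/10000⌋=8351; principal=117548-8351=109197; balance=2141315-109197=2032118
21. interest=⌊2032118·39/10000⌋=7925; principal=117548-7925=109623; balance=2032118-109623=1922495
22. interest=⌊1922495·39/10000⌋=7497; principal=117548-7497=110051; balance=1922495-110051=1812444
23. interest=⌊1812444·39/10000⌋=7068; principal=117548-7068=110480; balance=1812444-110480=1701964
24. interest=⌊1701964·39/10000⌋=6637; principal=117548-6637=110911; balance=1701964-110911=1591053
25. interest=⌊1591053·39/10000⌋=6205; principal=117548-6205=111343; balance=1591053-111343=1479710
26. interest=⌊1479710·39/10000⌋=5770; principal=117548-5770=111778; balance=1479710-111778=1367932
27. interest=⌊1367932·39/10000⌋=5334; principal=117548-5334=112214; balance=1367932-112214=1255718
28. interest=⌊1255718·39/10000⌋=4897; principal=117548-4897=112651; balance=1255718-112651=1143067
29. interest=⌊1143067·39/10000⌋=4457; principal=117548-4457=113091; balance=1143067-113091=1029976
30. interest=⌊1029976·39/10000⌋=4016; principal=117548-4016=113532; balance=1029976-113532=916444
31. interest=⌊916444·39/10000⌋=3574; principal=117548-3574=113974; balance=916444-113974=802470
32. interest=⌊802470·39/10000⌋=3129; principal=117548-3129=114419; balance=802470-114419=688051
33. interest=⌊688051·39/10000⌋=2683; principal=117548-2683=114865; balance=688051-114865=573186
34. interest=⌊573186·39/10000⌋=2235; principal=117548-2235=115313; balance=573186-115313=457873
35. interest=⌊457873·39/10000⌋=1785; principal=117548-1785=115763; balance=457873-115763=342110
36. interest=⌊342110·39/10000⌋=1334; principal=117548-1334=116214; balance=342110-116214=225896
37. interest=⌊225896·39/10000⌋=880; principal=117548-880=116668; balance=225896-116668=109228
38. interest=⌊109228·39/10000⌋=425; principal=min(117548-425,109228)=109228; balance=109228-109228=0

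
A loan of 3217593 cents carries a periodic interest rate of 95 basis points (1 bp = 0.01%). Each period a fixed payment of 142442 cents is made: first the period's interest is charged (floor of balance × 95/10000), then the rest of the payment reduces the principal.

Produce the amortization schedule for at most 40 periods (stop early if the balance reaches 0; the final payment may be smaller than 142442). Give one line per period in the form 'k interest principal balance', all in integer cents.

1 30567 111875 3105718
2 29504 112938 2992780
3 28431 114011 2878769
4 27348 115094 2763675
5 26254 116188 2647487
6 25151 117291 2530196
7 24036 118406 2411790
8 22912 119530 2292260
9 21776 120666 2171594
10 20630 121812 2049782
11 19472 122970 1926812
12 18304 124138 1802674
13 17125 125317 1677357
14 15934 126508 1550849
15 14733 127709 1423140
16 13519 128923 1294217
17 12295 130147 1164070
18 11058 131384 1032686
19 9810 132632 900054
20 8550 133892 766162
21 7278 135164 630998
22 5994 136448 494550
23 4698 137744 356806
24 3389 139053 217753
25 2068 140374 77379
26 735 77379 0

1. interest=⌊3217593·95/10000⌋=30567; principal=142442-30567=111875; balance=3217593-111875=3105718
2. interest=⌊3105718·95/10000⌋=29504; principal=142442-29504=112938; balance=3105718-112938=2992780
3. interest=⌊2992780·95/10000⌋=28431; principal=142442-28431=114011; balance=2992780-114011=2878769
4. interest=⌊2878769·95/10000⌋=27348; principal=142442-27348=115094; balance=2878769-115094=2763675
5. interest=⌊2763675·95/10000⌋=26254; principal=142442-26254=116188; balance=2763675-116188=2647487
6. interest=⌊2647487·95/10000⌋=25151; principal=142442-25151=117291; balance=2647487-117291=2530196
7. interest=⌊2530196·95/10000⌋=24036; principal=142442-24036=118406; balance=2530196-118406=2411790
8. interest=⌊2411790·95/10000⌋=22912; principal=142442-22912=119530; balance=2411790-119530=2292260
9. interest=⌊2292260·95/10000⌋=21776; principal=142442-21776=120666; balance=2292260-120666=2171594
10. interest=⌊2171594·95/10000⌋=20630; principal=142442-20630=121812; balance=2171594-121812=2049782
11. interest=⌊2049782·95/10000⌋=19472; principal=142442-19472=122970; balance=2049782-122970=1926812
12. interest=⌊1926812·95/10000⌋=18304; principal=142442-18304=124138; balance=1926812-124138=1802674
13. interest=⌊1802674·95/10000⌋=17125; principal=142442-17125=125317; balance=1802674-125317=1677357
14. interest=⌊1677357·95/10000⌋=15934; principal=142442-15934=126508; balance=1677357-126508=1550849
15. interest=⌊1550849·95/10000⌋=14733; principal=142442-14733=127709; balance=1550849-127709=1423140
16. interest=⌊1423140·95/10000⌋=13519; principal=142442-13519=128923; balance=1423140-128923=1294217
17. interest=⌊1294217·95/10000⌋=12295; principal=142442-12295=130147; balance=1294217-130147=1164070
18. interest=⌊1164070·95/10000⌋=11058; principal=142442-11058=131384; balance=1164070-131384=1032686
19. interest=⌊1032686·95/10000⌋=9810; principal=142442-9810=132632; balance=1032686-132632=900054
20. interest=⌊900054·95/10000⌋=8550; principal=142442-8550=133892; balance=900054-133892=766162
21. interest=⌊766162·95/10000⌋=7278; principal=142442-7278=135164; balance=766162-135164=630998
22. interest=⌊630998·95/10000⌋=5994; principal=142442-5994=136448; balance=630998-136448=494550
23. interest=⌊494550·95/10000⌋=4698; principal=142442-4698=137744; balance=494550-137744=356806
24. interest=⌊356806·95/10000⌋=3389; principal=142442-3389=139053; balance=356806-139053=217753
25. interest=⌊217753·95/10000⌋=2068; principal=142442-2068=140374; balance=217753-140374=77379
26. interest=⌊77379·95/10000⌋=735; principal=min(142442-735,77379)=77379; balance=77379-77379=0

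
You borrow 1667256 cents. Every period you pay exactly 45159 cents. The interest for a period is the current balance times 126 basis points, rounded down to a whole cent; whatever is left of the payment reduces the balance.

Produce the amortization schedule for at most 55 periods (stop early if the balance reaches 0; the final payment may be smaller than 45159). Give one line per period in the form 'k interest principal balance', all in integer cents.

1 21007 24152 1643104
2 20703 24456 1618648
3 20394 24765 1593883
4 20082 25077 1568806
5 19766 25393 1543413
6 19447 25712 1517701
7 19123 26036 1491665
8 18794 26365 1465300
9 18462 26697 1438603
10 18126 27033 1411570
11 17785 27374 1384196
12 17440 27719 1356477
13 17091 28068 1328409
14 16737 28422 1299987
15 16379 28780 1271207
16 16017 29142 1242065
17 15650 29509 1212556
18 15278 29881 1182675
19 14901 30258 1152417
20 14520 30639 1121778
21 14134 31025 1090753
22 13743 31416 1059337
23 13347 31812 1027525
24 12946 32213 995312
25 12540 32619 962693
26 12129 33030 929663
27 11713 33446 896217
28 11292 33867 862350
29 10865 34294 828056
30 10433 34726 793330
31 9995 35164 758166
32 9552 35607 722559
33 9104 36055 686504
34 8649 36510 649994
35 8189 36970 613024
36 7724 37435 575589
37 7252 37907 537682
38 6774 38385 499297
39 6291 38868 460429
40 5801 39358 421071
41 5305 39854 381217
42 4803 40356 340861
43 4294 40865 299996
44 3779 41380 258616
45 3258 41901 216715
46 2730 42429 174286
47 2196 42963 131323
48 1654 43505 87818
49 1106 44053 43765
50 551 43765 0

1. interest=⌊1667256·126/10000⌋=21007; principal=45159-21007=24152; balance=1667256-24152=1643104
2. interest=⌊1643104·126/10000⌋=20703; principal=45159-20703=24456; balance=1643104-24456=1618648
3. interest=⌊1618648·126/10000⌋=20394; principal=45159-20394=24765; balance=1618648-24765=1593883
4. interest=⌊1593883·126/10000⌋=20082; principal=45159-20082=25077; balance=1593883-25077=1568806
5. interest=⌊1568806·126/10000⌋=19766; principal=45159-19766=25393; balance=1568806-25393=1543413
6. interest=⌊1543413·126/10000⌋=19447; principal=45159-19447=25712; balance=1543413-25712=1517701
7. interest=⌊1517701·126/10000⌋=19123; principal=45159-19123=26036; balance=1517701-26036=1491665
8. interest=⌊1491665·126/10000⌋=18794; principal=45159-18794=26365; balance=1491665-26365=1465300
9. interest=⌊1465300·126/10000⌋=18462; principal=45159-18462=26697; balance=1465300-26697=1438603
10. interest=⌊1438603·126/10000⌋=18126; principal=45159-18126=27033; balance=1438603-27033=1411570
11. interest=⌊1411570·126/10000⌋=17785; principal=45159-17785=27374; balance=1411570-27374=1384196
12. interest=⌊1384196·126/10000⌋=17440; principal=45159-17440=27719; balance=1384196-27719=1356477
13. interest=⌊1356477·126/10000⌋=17091; principal=45159-17091=28068; balance=1356477-28068=1328409
14. interest=⌊1328409·126/10000⌋=16737; principal=45159-16737=28422; balance=1328409-28422=1299987
15. interest=⌊1299987·126/10000⌋=16379; principal=45159-16379=28780; balance=1299987-28780=1271207
16. interest=⌊1271207·126/10000⌋=16017; principal=45159-16017=29142; balance=1271207-29142=1242065
17. interest=⌊1242065·126/10000⌋=15650; principal=45159-15650=29509; balance=1242065-29509=1212556
18. interest=⌊1212556·126/10000⌋=15278; principal=45159-15278=29881; balance=1212556-29881=1182675
19. interest=⌊1182675·126/10000⌋=14901; principal=45159-14901=30258; balance=1182675-30258=1152417
20. interest=⌊1152417·126/10000⌋=14520; principal=45159-14520=30639; balance=1152417-30639=1121778
21. interest=⌊1121778·126/10000⌋=14134; principal=45159-14134=31025; balance=1121778-31025=1090753
22. interest=⌊1090753·126/10000⌋=13743; principal=45159-13743=31416; balance=1090753-31416=1059337
23. interest=⌊1059337·126/10000⌋=13347; principal=45159-13347=31812; balance=1059337-31812=1027525
24. interest=⌊1027525·126/10000⌋=12946; principal=45159-12946=32213; balance=1027525-32213=995312
25. interest=⌊995312·126/10000⌋=12540; principal=45159-12540=32619; balance=995312-32619=962693
26. interest=⌊962693·126/10000⌋=12129; principal=45159-12129=33030; balance=962693-33030=929663
27. interest=⌊929663·126/10000⌋=11713; principal=45159-11713=33446; balance=929663-33446=896217
28. interest=⌊896217·126/10000⌋=11292; principal=45159-11292=33867; balance=896217-33867=862350
29. interest=⌊862350·126/10000⌋=10865; principal=45159-10865=34294; balance=862350-34294=828056
30. interest=⌊828056·126/10000⌋=10433; principal=45159-10433=34726; balance=828056-34726=793330
31. interest=⌊793330·126/10000⌋=9995; principal=45159-9995=35164; balance=793330-35164=758166
32. interest=⌊758166·126/10000⌋=9552; principal=45159-9552=35607; balance=758166-35607=722559
33. interest=⌊722559·126/10000⌋=9104; principal=45159-9104=36055; balance=722559-36055=686504
34. interest=⌊686504·126/10000⌋=8649; principal=45159-8649=36510; balance=686504-36510=649994
35. interest=⌊649994·126/10000⌋=8189; principal=45159-8189=36970; balance=649994-36970=613024
36. interest=⌊613024·126/10000⌋=7724; principal=45159-7724=37435; balance=613024-37435=575589
37. interest=⌊575589·126/10000⌋=7252; principal=45159-7252=37907; balance=575589-37907=537682
38. interest=⌊537682·126/10000⌋=6774; principal=45159-6774=38385; balance=537682-38385=499297
39. interest=⌊499297·126/10000⌋=6291; principal=45159-6291=38868; balance=499297-38868=460429
40. interest=⌊460429·126/10000⌋=5801; principal=45159-5801=39358; balance=460429-39358=421071
41. interest=⌊421071·126/10000⌋=5305; principal=45159-5305=39854; balance=421071-39854=381217
42. interest=⌊381217·126/10000⌋=4803; principal=45159-4803=40356; balance=381217-40356=340861
43. interest=⌊340861·126/10000⌋=4294; principal=45159-4294=40865; balance=340861-40865=299996
44. interest=⌊299996·126/10000⌋=3779; principal=45159-3779=41380; balance=299996-41380=258616
45. interest=⌊258616·126/10000⌋=3258; principal=45159-3258=41901; balance=258616-41901=216715
46. interest=⌊216715·126/10000⌋=2730; principal=45159-2730=42429; balance=216715-42429=174286
47. interest=⌊174286·126/10000⌋=2196; principal=45159-2196=42963; balance=174286-42963=131323
48. interest=⌊131323·126/10000⌋=1654; principal=45159-1654=43505; balance=131323-43505=87818
49. interest=⌊87818·126/10000⌋=1106; principal=45159-1106=44053; balance=87818-44053=43765
50. interest=⌊43765·126/10000⌋=551; principal=min(45159-551,43765)=43765; balance=43765-43765=0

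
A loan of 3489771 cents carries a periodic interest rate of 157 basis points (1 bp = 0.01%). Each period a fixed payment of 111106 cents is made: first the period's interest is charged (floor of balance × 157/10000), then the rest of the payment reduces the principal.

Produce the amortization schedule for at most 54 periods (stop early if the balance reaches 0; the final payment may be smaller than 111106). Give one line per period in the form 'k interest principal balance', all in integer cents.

1. interest=⌊3489771·157/10000⌋=54789; principal=111106-54789=56317; balance=3489771-56317=3433454
2. interest=⌊3433454·157/10000⌋=53905; principal=111106-53905=57201; balance=3433454-57201=3376253
3. interest=⌊3376253·157/10000⌋=53007; principal=111106-53007=58099; balance=3376253-58099=3318154
4. interest=⌊3318154·157/10000⌋=52095; principal=111106-52095=59011; balance=3318154-59011=3259143
5. interest=⌊3259143·157/10000⌋=51168; principal=111106-51168=59938; balance=3259143-59938=3199205
6. interest=⌊3199205·157/10000⌋=50227; principal=111106-50227=60879; balance=3199205-60879=3138326
7. interest=⌊3138326·157/10000⌋=49271; principal=111106-49271=61835; balance=3138326-61835=3076491
8. interest=⌊3076491·157/10000⌋=48300; principal=111106-48300=62806; balance=3076491-62806=3013685
9. interest=⌊3013685·157/10000⌋=47314; principal=111106-47314=63792; balance=3013685-63792=2949893
10. interest=⌊2949893·157/10000⌋=46313; principal=111106-46313=64793; balance=2949893-64793=2885100
11. interest=⌊2885100·157/10000⌋=45296; principal=111106-45296=65810; balance=2885100-65810=2819290
12. interest=⌊2819290·157/10000⌋=44262; principal=111106-44262=66844; balance=2819290-66844=2752446
13. interest=⌊2752446·157/10000⌋=43213; principal=111106-43213=67893; balance=2752446-67893=2684553
14. interest=⌊2684553·157/10000⌋=42147; principal=111106-42147=68959; balance=2684553-68959=2615594
15. interest=⌊2615594·157/10000⌋=41064; principal=111106-41064=70042; balance=2615594-70042=2545552
16. interest=⌊2545552·157/10000⌋=39965; principal=111106-39965=71141; balance=2545552-71141=2474411
17. interest=⌊2474411·157/10000⌋=38848; principal=111106-38848=72258; balance=2474411-72258=2402153
18. interest=⌊2402153·157/10000⌋=37713; principal=111106-37713=73393; balance=2402153-73393=2328760
19. interest=⌊2328760·157/10000⌋=36561; principal=111106-36561=74545; balance=2328760-74545=2254215
20. interest=⌊2254215·157/10000⌋=35391; principal=111106-35391=75715; balance=2254215-75715=2178500
21. interest=⌊2178500·157/10000⌋=34202; principal=111106-34202=76904; balance=2178500-76904=2101596
22. interest=⌊2101596·157/10000⌋=32995; principal=111106-32995=78111; balance=2101596-78111=2023485
23. interest=⌊2023485·157/10000⌋=31768; principal=111106-31768=79338; balance=2023485-79338=1944147
24. interest=⌊1944147·157/10000⌋=30523; principal=111106-30523=80583; balance=1944147-80583=1863564
25. interest=⌊1863564·157/10000⌋=29257; principal=111106-29257=81849; balance=1863564-81849=1781715
26. interest=⌊1781715·157/10000⌋=27972; principal=111106-27972=83134; balance=1781715-83134=1698581
27. interest=⌊1698581·157/10000⌋=26667; principal=111106-26667=84439; balance=1698581-84439=1614142
28. interest=⌊1614142·157/10000⌋=25342; principal=111106-25342=85764; balance=1614142-85764=1528378
29. interest=⌊1528378·157/10000⌋=23995; principal=111106-23995=87111; balance=1528378-87111=1441267
30. interest=⌊1441267·157/10000⌋=22627; principal=111106-22627=88479; balance=1441267-88479=1352788
31. interest=⌊1352788·157/10000⌋=21238; principal=111106-21238=89868; balance=1352788-89868=1262920
32. interest=⌊1262920·157/10000⌋=19827; principal=111106-19827=91279; balance=1262920-91279=1171641
33. interest=⌊1171641·157/10000⌋=18394; principal=111106-18394=92712; balance=1171641-92712=1078929
34. interest=⌊1078929·157/10000⌋=16939; principal=111106-16939=94167; balance=1078929-94167=984762
35. interest=⌊984762·157/10000⌋=15460; principal=111106-15460=95646; balance=984762-95646=889116
36. interest=⌊889116·157/10000⌋=13959; principal=111106-13959=97147; balance=889116-97147=791969
37. interest=⌊791969·157/10000⌋=12433; principal=111106-12433=98673; balance=791969-98673=693296
38. interest=⌊693296·157/10000⌋=10884; principal=111106-10884=100222; balance=693296-100222=593074
39. interest=⌊593074·157/10000⌋=9311; principal=111106-9311=101795; balance=593074-101795=491279
40. interest=⌊491279·157/10000⌋=7713; principal=111106-7713=103393; balance=491279-103393=387886
41. interest=⌊387886·157/10000⌋=6089; principal=111106-6089=105017; balance=387886-105017=282869
42. interest=⌊282869·157/10000⌋=4441; principal=111106-4441=106665; balance=282869-106665=176204
43. interest=⌊176204·157/10000⌋=2766; principal=111106-2766=108340; balance=176204-108340=67864
44. interest=⌊67864·157/10000⌋=1065; principal=min(111106-1065,67864)=67864; balance=67864-67864=0

1 54789 56317 3433454
2 53905 57201 3376253
3 53007 58099 3318154
4 52095 59011 3259143
5 51168 59938 3199205
6 50227 60879 3138326
7 49271 61835 3076491
8 48300 62806 3013685
9 47314 63792 2949893
10 46313 64793 2885100
11 45296 65810 2819290
12 44262 66844 2752446
13 43213 67893 2684553
14 42147 68959 2615594
15 41064 70042 2545552
16 39965 71141 2474411
17 38848 72258 2402153
18 37713 73393 2328760
19 36561 74545 2254215
20 35391 75715 2178500
21 34202 76904 2101596
22 32995 78111 2023485
23 31768 79338 1944147
24 30523 80583 1863564
25 29257 81849 1781715
26 27972 83134 1698581
27 26667 84439 1614142
28 25342 85764 1528378
29 23995 87111 1441267
30 22627 88479 1352788
31 21238 89868 1262920
32 19827 91279 1171641
33 18394 92712 1078929
34 16939 94167 984762
35 15460 95646 889116
36 13959 97147 791969
37 12433 98673 693296
38 10884 100222 593074
39 9311 101795 491279
40 7713 103393 387886
41 6089 105017 282869
42 4441 106665 176204
43 2766 108340 67864
44 1065 67864 0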